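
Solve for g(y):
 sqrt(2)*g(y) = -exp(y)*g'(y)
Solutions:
 g(y) = C1*exp(sqrt(2)*exp(-y))


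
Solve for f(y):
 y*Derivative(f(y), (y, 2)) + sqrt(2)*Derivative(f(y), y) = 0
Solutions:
 f(y) = C1 + C2*y^(1 - sqrt(2))


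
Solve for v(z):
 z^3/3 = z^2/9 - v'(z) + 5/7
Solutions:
 v(z) = C1 - z^4/12 + z^3/27 + 5*z/7


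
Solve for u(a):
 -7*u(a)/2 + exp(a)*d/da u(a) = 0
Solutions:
 u(a) = C1*exp(-7*exp(-a)/2)


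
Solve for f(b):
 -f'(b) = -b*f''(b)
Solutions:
 f(b) = C1 + C2*b^2


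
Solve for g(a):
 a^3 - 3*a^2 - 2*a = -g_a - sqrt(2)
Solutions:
 g(a) = C1 - a^4/4 + a^3 + a^2 - sqrt(2)*a


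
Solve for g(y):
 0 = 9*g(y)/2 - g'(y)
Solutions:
 g(y) = C1*exp(9*y/2)


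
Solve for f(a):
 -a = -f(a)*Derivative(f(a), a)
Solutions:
 f(a) = -sqrt(C1 + a^2)
 f(a) = sqrt(C1 + a^2)


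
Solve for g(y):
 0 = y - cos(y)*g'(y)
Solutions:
 g(y) = C1 + Integral(y/cos(y), y)


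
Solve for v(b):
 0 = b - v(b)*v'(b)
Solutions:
 v(b) = -sqrt(C1 + b^2)
 v(b) = sqrt(C1 + b^2)


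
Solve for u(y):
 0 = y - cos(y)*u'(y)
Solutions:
 u(y) = C1 + Integral(y/cos(y), y)


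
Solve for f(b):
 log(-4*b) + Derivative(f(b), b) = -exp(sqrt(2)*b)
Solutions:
 f(b) = C1 - b*log(-b) + b*(1 - 2*log(2)) - sqrt(2)*exp(sqrt(2)*b)/2


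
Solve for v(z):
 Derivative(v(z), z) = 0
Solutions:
 v(z) = C1


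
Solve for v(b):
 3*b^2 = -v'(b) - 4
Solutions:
 v(b) = C1 - b^3 - 4*b


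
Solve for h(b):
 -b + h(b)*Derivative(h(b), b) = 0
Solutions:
 h(b) = -sqrt(C1 + b^2)
 h(b) = sqrt(C1 + b^2)


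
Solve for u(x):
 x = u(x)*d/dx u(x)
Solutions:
 u(x) = -sqrt(C1 + x^2)
 u(x) = sqrt(C1 + x^2)


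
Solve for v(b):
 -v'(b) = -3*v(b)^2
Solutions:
 v(b) = -1/(C1 + 3*b)


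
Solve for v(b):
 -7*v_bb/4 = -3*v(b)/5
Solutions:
 v(b) = C1*exp(-2*sqrt(105)*b/35) + C2*exp(2*sqrt(105)*b/35)


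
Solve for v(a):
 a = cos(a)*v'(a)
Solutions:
 v(a) = C1 + Integral(a/cos(a), a)


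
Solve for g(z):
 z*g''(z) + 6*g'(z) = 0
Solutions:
 g(z) = C1 + C2/z^5


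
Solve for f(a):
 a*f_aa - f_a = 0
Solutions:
 f(a) = C1 + C2*a^2


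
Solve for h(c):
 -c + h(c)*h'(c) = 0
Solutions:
 h(c) = -sqrt(C1 + c^2)
 h(c) = sqrt(C1 + c^2)


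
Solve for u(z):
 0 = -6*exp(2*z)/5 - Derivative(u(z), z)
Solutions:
 u(z) = C1 - 3*exp(2*z)/5


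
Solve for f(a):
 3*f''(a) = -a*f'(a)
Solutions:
 f(a) = C1 + C2*erf(sqrt(6)*a/6)


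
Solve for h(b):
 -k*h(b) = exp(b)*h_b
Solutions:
 h(b) = C1*exp(k*exp(-b))


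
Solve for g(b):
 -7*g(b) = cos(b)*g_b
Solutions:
 g(b) = C1*sqrt(sin(b) - 1)*(sin(b)^3 - 3*sin(b)^2 + 3*sin(b) - 1)/(sqrt(sin(b) + 1)*(sin(b)^3 + 3*sin(b)^2 + 3*sin(b) + 1))


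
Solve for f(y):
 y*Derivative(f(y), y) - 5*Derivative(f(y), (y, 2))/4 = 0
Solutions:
 f(y) = C1 + C2*erfi(sqrt(10)*y/5)


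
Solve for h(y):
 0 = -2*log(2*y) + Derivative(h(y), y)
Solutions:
 h(y) = C1 + 2*y*log(y) - 2*y + y*log(4)


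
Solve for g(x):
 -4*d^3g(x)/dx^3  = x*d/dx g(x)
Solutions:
 g(x) = C1 + Integral(C2*airyai(-2^(1/3)*x/2) + C3*airybi(-2^(1/3)*x/2), x)


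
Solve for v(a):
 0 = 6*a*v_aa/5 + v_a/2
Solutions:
 v(a) = C1 + C2*a^(7/12)


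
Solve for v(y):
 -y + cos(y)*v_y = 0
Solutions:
 v(y) = C1 + Integral(y/cos(y), y)


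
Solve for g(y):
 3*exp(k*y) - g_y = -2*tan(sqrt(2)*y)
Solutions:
 g(y) = C1 + 3*Piecewise((exp(k*y)/k, Ne(k, 0)), (y, True)) - sqrt(2)*log(cos(sqrt(2)*y))


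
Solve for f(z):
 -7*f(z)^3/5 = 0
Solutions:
 f(z) = 0


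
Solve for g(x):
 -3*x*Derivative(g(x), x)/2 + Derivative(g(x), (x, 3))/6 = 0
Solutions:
 g(x) = C1 + Integral(C2*airyai(3^(2/3)*x) + C3*airybi(3^(2/3)*x), x)


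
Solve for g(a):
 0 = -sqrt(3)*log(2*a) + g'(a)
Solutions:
 g(a) = C1 + sqrt(3)*a*log(a) - sqrt(3)*a + sqrt(3)*a*log(2)


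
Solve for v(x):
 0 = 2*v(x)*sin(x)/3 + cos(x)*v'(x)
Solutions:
 v(x) = C1*cos(x)^(2/3)


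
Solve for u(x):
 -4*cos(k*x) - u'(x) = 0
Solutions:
 u(x) = C1 - 4*sin(k*x)/k


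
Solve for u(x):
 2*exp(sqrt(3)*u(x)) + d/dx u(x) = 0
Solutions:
 u(x) = sqrt(3)*(2*log(1/(C1 + 2*x)) - log(3))/6


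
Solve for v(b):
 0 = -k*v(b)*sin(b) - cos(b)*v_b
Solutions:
 v(b) = C1*exp(k*log(cos(b)))


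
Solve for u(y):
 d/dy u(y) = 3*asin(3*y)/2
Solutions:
 u(y) = C1 + 3*y*asin(3*y)/2 + sqrt(1 - 9*y^2)/2


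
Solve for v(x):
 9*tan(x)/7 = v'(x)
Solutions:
 v(x) = C1 - 9*log(cos(x))/7


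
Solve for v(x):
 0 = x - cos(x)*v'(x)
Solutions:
 v(x) = C1 + Integral(x/cos(x), x)


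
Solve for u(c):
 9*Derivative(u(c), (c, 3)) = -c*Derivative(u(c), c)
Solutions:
 u(c) = C1 + Integral(C2*airyai(-3^(1/3)*c/3) + C3*airybi(-3^(1/3)*c/3), c)


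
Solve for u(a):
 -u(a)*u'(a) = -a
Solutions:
 u(a) = -sqrt(C1 + a^2)
 u(a) = sqrt(C1 + a^2)


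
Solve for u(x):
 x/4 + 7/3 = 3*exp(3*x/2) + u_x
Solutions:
 u(x) = C1 + x^2/8 + 7*x/3 - 2*exp(3*x/2)


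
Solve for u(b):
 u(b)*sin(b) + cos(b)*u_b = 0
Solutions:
 u(b) = C1*cos(b)


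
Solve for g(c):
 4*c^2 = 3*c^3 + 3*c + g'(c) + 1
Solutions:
 g(c) = C1 - 3*c^4/4 + 4*c^3/3 - 3*c^2/2 - c


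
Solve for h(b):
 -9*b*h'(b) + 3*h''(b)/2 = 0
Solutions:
 h(b) = C1 + C2*erfi(sqrt(3)*b)


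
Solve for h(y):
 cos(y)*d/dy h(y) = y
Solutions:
 h(y) = C1 + Integral(y/cos(y), y)


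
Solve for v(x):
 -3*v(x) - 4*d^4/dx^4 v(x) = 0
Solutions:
 v(x) = (C1*sin(3^(1/4)*x/2) + C2*cos(3^(1/4)*x/2))*exp(-3^(1/4)*x/2) + (C3*sin(3^(1/4)*x/2) + C4*cos(3^(1/4)*x/2))*exp(3^(1/4)*x/2)


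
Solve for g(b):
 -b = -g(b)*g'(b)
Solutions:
 g(b) = -sqrt(C1 + b^2)
 g(b) = sqrt(C1 + b^2)


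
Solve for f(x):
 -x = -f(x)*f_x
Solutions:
 f(x) = -sqrt(C1 + x^2)
 f(x) = sqrt(C1 + x^2)


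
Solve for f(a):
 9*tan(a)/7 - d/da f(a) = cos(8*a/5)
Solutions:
 f(a) = C1 - 9*log(cos(a))/7 - 5*sin(8*a/5)/8


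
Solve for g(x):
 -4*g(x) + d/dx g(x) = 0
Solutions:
 g(x) = C1*exp(4*x)


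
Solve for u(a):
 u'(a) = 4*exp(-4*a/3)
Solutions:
 u(a) = C1 - 3*exp(-4*a/3)


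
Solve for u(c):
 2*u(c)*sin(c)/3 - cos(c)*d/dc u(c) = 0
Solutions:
 u(c) = C1/cos(c)^(2/3)


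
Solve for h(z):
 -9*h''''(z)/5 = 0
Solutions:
 h(z) = C1 + C2*z + C3*z^2 + C4*z^3


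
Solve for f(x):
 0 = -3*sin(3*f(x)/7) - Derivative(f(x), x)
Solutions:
 3*x + 7*log(cos(3*f(x)/7) - 1)/6 - 7*log(cos(3*f(x)/7) + 1)/6 = C1


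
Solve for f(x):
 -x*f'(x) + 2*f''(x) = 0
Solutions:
 f(x) = C1 + C2*erfi(x/2)


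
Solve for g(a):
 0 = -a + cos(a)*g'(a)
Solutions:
 g(a) = C1 + Integral(a/cos(a), a)


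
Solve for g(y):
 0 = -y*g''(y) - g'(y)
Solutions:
 g(y) = C1 + C2*log(y)


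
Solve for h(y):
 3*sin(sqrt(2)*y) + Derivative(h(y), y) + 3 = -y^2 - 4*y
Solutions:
 h(y) = C1 - y^3/3 - 2*y^2 - 3*y + 3*sqrt(2)*cos(sqrt(2)*y)/2


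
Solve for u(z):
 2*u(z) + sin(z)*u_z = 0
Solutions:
 u(z) = C1*(cos(z) + 1)/(cos(z) - 1)


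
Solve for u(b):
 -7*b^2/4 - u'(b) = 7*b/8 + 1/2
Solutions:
 u(b) = C1 - 7*b^3/12 - 7*b^2/16 - b/2


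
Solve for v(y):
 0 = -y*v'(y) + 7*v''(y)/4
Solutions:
 v(y) = C1 + C2*erfi(sqrt(14)*y/7)


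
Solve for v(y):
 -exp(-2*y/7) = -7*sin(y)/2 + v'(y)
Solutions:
 v(y) = C1 - 7*cos(y)/2 + 7*exp(-2*y/7)/2


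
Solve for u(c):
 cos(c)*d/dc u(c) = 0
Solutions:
 u(c) = C1


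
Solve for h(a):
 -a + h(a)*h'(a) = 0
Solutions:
 h(a) = -sqrt(C1 + a^2)
 h(a) = sqrt(C1 + a^2)


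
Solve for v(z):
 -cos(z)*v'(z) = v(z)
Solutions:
 v(z) = C1*sqrt(sin(z) - 1)/sqrt(sin(z) + 1)


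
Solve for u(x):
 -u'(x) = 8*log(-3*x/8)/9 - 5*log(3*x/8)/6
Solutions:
 u(x) = C1 - x*log(x)/18 + x*(-log(3) + 1 + 3*log(2) - 16*I*pi)/18


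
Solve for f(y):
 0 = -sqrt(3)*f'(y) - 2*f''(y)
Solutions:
 f(y) = C1 + C2*exp(-sqrt(3)*y/2)


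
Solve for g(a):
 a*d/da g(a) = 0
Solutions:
 g(a) = C1


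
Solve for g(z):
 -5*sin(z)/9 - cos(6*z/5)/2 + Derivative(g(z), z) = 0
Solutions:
 g(z) = C1 + 5*sin(6*z/5)/12 - 5*cos(z)/9


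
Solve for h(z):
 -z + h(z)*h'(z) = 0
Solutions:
 h(z) = -sqrt(C1 + z^2)
 h(z) = sqrt(C1 + z^2)


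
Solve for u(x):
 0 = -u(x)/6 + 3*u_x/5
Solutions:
 u(x) = C1*exp(5*x/18)


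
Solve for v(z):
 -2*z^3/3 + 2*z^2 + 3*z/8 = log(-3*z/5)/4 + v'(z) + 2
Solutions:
 v(z) = C1 - z^4/6 + 2*z^3/3 + 3*z^2/16 - z*log(-z)/4 + z*(-7 - log(3) + log(5))/4


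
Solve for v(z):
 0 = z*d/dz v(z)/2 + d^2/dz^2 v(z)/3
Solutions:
 v(z) = C1 + C2*erf(sqrt(3)*z/2)


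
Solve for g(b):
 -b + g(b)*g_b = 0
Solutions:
 g(b) = -sqrt(C1 + b^2)
 g(b) = sqrt(C1 + b^2)


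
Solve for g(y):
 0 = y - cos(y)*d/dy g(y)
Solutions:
 g(y) = C1 + Integral(y/cos(y), y)


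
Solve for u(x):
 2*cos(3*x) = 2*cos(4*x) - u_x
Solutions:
 u(x) = C1 - 2*sin(3*x)/3 + sin(4*x)/2


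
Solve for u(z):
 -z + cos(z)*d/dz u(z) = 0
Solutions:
 u(z) = C1 + Integral(z/cos(z), z)


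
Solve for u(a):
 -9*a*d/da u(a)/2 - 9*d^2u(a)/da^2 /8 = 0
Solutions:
 u(a) = C1 + C2*erf(sqrt(2)*a)


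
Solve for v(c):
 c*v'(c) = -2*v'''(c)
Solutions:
 v(c) = C1 + Integral(C2*airyai(-2^(2/3)*c/2) + C3*airybi(-2^(2/3)*c/2), c)


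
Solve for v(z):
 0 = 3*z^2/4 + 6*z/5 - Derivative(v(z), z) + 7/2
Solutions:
 v(z) = C1 + z^3/4 + 3*z^2/5 + 7*z/2


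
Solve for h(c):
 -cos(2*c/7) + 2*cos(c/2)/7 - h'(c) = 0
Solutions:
 h(c) = C1 - 7*sin(2*c/7)/2 + 4*sin(c/2)/7


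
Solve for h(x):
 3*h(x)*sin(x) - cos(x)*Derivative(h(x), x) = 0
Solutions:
 h(x) = C1/cos(x)^3


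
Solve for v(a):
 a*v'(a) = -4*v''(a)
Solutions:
 v(a) = C1 + C2*erf(sqrt(2)*a/4)


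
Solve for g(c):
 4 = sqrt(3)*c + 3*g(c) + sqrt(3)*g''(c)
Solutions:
 g(c) = C1*sin(3^(1/4)*c) + C2*cos(3^(1/4)*c) - sqrt(3)*c/3 + 4/3


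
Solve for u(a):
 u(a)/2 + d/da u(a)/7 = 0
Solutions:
 u(a) = C1*exp(-7*a/2)


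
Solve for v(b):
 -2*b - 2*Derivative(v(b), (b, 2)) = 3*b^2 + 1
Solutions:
 v(b) = C1 + C2*b - b^4/8 - b^3/6 - b^2/4


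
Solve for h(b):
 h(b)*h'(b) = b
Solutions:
 h(b) = -sqrt(C1 + b^2)
 h(b) = sqrt(C1 + b^2)


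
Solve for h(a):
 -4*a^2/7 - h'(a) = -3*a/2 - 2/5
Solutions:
 h(a) = C1 - 4*a^3/21 + 3*a^2/4 + 2*a/5


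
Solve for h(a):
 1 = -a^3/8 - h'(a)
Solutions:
 h(a) = C1 - a^4/32 - a


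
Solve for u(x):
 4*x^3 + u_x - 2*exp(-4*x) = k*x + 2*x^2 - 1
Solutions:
 u(x) = C1 + k*x^2/2 - x^4 + 2*x^3/3 - x - exp(-4*x)/2


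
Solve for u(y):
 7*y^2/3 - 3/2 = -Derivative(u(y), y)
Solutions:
 u(y) = C1 - 7*y^3/9 + 3*y/2


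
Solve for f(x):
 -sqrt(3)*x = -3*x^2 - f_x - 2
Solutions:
 f(x) = C1 - x^3 + sqrt(3)*x^2/2 - 2*x


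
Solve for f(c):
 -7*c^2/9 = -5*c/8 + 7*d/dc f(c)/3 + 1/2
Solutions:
 f(c) = C1 - c^3/9 + 15*c^2/112 - 3*c/14


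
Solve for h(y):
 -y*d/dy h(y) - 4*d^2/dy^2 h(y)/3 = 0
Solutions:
 h(y) = C1 + C2*erf(sqrt(6)*y/4)


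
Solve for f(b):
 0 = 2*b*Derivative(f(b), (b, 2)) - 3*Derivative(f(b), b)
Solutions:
 f(b) = C1 + C2*b^(5/2)


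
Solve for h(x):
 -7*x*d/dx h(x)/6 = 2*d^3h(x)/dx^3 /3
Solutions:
 h(x) = C1 + Integral(C2*airyai(-14^(1/3)*x/2) + C3*airybi(-14^(1/3)*x/2), x)


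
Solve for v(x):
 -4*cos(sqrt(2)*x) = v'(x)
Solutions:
 v(x) = C1 - 2*sqrt(2)*sin(sqrt(2)*x)


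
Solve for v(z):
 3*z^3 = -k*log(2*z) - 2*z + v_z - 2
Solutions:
 v(z) = C1 + k*z*log(z) - k*z + k*z*log(2) + 3*z^4/4 + z^2 + 2*z


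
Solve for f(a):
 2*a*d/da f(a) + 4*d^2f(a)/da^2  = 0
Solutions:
 f(a) = C1 + C2*erf(a/2)


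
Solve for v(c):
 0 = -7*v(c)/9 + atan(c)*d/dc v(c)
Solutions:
 v(c) = C1*exp(7*Integral(1/atan(c), c)/9)


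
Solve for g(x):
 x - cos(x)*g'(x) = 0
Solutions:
 g(x) = C1 + Integral(x/cos(x), x)


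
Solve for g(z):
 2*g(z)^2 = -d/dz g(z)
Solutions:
 g(z) = 1/(C1 + 2*z)


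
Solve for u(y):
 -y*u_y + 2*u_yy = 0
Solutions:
 u(y) = C1 + C2*erfi(y/2)


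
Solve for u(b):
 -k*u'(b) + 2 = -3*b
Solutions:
 u(b) = C1 + 3*b^2/(2*k) + 2*b/k


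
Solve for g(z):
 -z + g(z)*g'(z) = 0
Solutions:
 g(z) = -sqrt(C1 + z^2)
 g(z) = sqrt(C1 + z^2)


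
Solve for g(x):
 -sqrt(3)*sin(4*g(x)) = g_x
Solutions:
 g(x) = -acos((-C1 - exp(8*sqrt(3)*x))/(C1 - exp(8*sqrt(3)*x)))/4 + pi/2
 g(x) = acos((-C1 - exp(8*sqrt(3)*x))/(C1 - exp(8*sqrt(3)*x)))/4


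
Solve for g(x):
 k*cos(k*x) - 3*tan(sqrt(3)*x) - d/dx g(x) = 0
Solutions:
 g(x) = C1 + k*Piecewise((sin(k*x)/k, Ne(k, 0)), (x, True)) + sqrt(3)*log(cos(sqrt(3)*x))


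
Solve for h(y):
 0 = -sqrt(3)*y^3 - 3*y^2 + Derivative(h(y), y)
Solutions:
 h(y) = C1 + sqrt(3)*y^4/4 + y^3


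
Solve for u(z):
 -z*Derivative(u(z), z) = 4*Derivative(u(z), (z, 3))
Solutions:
 u(z) = C1 + Integral(C2*airyai(-2^(1/3)*z/2) + C3*airybi(-2^(1/3)*z/2), z)


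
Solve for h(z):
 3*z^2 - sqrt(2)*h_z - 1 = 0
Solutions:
 h(z) = C1 + sqrt(2)*z^3/2 - sqrt(2)*z/2


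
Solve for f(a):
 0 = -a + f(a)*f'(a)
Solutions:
 f(a) = -sqrt(C1 + a^2)
 f(a) = sqrt(C1 + a^2)


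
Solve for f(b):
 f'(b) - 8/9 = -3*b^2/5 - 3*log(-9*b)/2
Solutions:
 f(b) = C1 - b^3/5 - 3*b*log(-b)/2 + b*(43/18 - 3*log(3))


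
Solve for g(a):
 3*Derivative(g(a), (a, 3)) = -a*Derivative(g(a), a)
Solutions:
 g(a) = C1 + Integral(C2*airyai(-3^(2/3)*a/3) + C3*airybi(-3^(2/3)*a/3), a)


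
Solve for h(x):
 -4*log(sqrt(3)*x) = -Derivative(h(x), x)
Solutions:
 h(x) = C1 + 4*x*log(x) - 4*x + x*log(9)


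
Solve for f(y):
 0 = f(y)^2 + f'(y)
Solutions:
 f(y) = 1/(C1 + y)


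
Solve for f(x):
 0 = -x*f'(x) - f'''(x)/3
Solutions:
 f(x) = C1 + Integral(C2*airyai(-3^(1/3)*x) + C3*airybi(-3^(1/3)*x), x)


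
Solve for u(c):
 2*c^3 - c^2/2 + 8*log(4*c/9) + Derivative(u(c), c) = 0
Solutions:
 u(c) = C1 - c^4/2 + c^3/6 - 8*c*log(c) + c*log(43046721/65536) + 8*c


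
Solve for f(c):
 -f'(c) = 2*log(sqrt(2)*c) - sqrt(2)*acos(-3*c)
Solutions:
 f(c) = C1 - 2*c*log(c) - c*log(2) + 2*c + sqrt(2)*(c*acos(-3*c) + sqrt(1 - 9*c^2)/3)


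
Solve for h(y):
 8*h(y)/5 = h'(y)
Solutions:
 h(y) = C1*exp(8*y/5)


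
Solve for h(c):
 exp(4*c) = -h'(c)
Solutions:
 h(c) = C1 - exp(4*c)/4


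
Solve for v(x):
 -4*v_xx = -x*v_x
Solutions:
 v(x) = C1 + C2*erfi(sqrt(2)*x/4)


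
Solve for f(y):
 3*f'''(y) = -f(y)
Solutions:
 f(y) = C3*exp(-3^(2/3)*y/3) + (C1*sin(3^(1/6)*y/2) + C2*cos(3^(1/6)*y/2))*exp(3^(2/3)*y/6)


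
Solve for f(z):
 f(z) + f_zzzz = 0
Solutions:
 f(z) = (C1*sin(sqrt(2)*z/2) + C2*cos(sqrt(2)*z/2))*exp(-sqrt(2)*z/2) + (C3*sin(sqrt(2)*z/2) + C4*cos(sqrt(2)*z/2))*exp(sqrt(2)*z/2)


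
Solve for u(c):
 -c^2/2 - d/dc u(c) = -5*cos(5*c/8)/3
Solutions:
 u(c) = C1 - c^3/6 + 8*sin(5*c/8)/3


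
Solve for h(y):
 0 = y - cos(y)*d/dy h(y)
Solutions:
 h(y) = C1 + Integral(y/cos(y), y)


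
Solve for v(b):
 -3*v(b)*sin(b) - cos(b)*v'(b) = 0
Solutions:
 v(b) = C1*cos(b)^3


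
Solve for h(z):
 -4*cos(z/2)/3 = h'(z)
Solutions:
 h(z) = C1 - 8*sin(z/2)/3


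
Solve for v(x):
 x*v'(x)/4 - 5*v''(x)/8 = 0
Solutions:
 v(x) = C1 + C2*erfi(sqrt(5)*x/5)


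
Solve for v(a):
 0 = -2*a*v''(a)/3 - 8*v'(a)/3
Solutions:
 v(a) = C1 + C2/a^3


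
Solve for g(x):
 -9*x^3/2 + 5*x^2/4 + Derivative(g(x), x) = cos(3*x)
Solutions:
 g(x) = C1 + 9*x^4/8 - 5*x^3/12 + sin(3*x)/3


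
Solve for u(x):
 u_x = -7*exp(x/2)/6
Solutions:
 u(x) = C1 - 7*exp(x/2)/3


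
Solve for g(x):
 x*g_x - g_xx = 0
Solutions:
 g(x) = C1 + C2*erfi(sqrt(2)*x/2)


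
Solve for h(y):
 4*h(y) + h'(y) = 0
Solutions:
 h(y) = C1*exp(-4*y)


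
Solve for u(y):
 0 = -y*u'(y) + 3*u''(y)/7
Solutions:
 u(y) = C1 + C2*erfi(sqrt(42)*y/6)


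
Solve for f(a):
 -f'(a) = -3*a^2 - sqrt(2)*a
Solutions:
 f(a) = C1 + a^3 + sqrt(2)*a^2/2


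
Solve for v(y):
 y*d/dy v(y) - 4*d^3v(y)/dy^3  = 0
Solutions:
 v(y) = C1 + Integral(C2*airyai(2^(1/3)*y/2) + C3*airybi(2^(1/3)*y/2), y)


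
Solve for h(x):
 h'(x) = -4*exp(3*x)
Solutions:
 h(x) = C1 - 4*exp(3*x)/3


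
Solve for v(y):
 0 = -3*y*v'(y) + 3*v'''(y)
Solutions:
 v(y) = C1 + Integral(C2*airyai(y) + C3*airybi(y), y)


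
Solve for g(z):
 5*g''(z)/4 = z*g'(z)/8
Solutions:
 g(z) = C1 + C2*erfi(sqrt(5)*z/10)


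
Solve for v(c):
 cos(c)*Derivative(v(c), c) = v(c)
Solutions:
 v(c) = C1*sqrt(sin(c) + 1)/sqrt(sin(c) - 1)


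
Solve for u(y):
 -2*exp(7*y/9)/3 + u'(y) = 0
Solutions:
 u(y) = C1 + 6*exp(7*y/9)/7


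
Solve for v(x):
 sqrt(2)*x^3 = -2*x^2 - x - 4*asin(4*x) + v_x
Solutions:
 v(x) = C1 + sqrt(2)*x^4/4 + 2*x^3/3 + x^2/2 + 4*x*asin(4*x) + sqrt(1 - 16*x^2)


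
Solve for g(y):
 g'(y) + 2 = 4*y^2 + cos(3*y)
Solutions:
 g(y) = C1 + 4*y^3/3 - 2*y + sin(3*y)/3


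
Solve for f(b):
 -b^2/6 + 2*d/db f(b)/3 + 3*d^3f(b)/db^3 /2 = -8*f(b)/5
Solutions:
 f(b) = C1*exp(-b*(-75^(1/3)*(81 + 2*sqrt(1659))^(1/3) + 5*45^(1/3)/(81 + 2*sqrt(1659))^(1/3))/45)*sin(3^(1/6)*5^(1/3)*b*(15/(81 + 2*sqrt(1659))^(1/3) + 3^(2/3)*5^(1/3)*(81 + 2*sqrt(1659))^(1/3))/45) + C2*exp(-b*(-75^(1/3)*(81 + 2*sqrt(1659))^(1/3) + 5*45^(1/3)/(81 + 2*sqrt(1659))^(1/3))/45)*cos(3^(1/6)*5^(1/3)*b*(15/(81 + 2*sqrt(1659))^(1/3) + 3^(2/3)*5^(1/3)*(81 + 2*sqrt(1659))^(1/3))/45) + C3*exp(2*b*(-75^(1/3)*(81 + 2*sqrt(1659))^(1/3) + 5*45^(1/3)/(81 + 2*sqrt(1659))^(1/3))/45) + 5*b^2/48 - 25*b/288 + 125/3456


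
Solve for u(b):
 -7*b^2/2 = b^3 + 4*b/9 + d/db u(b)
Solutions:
 u(b) = C1 - b^4/4 - 7*b^3/6 - 2*b^2/9


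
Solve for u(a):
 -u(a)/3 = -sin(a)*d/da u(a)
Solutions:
 u(a) = C1*(cos(a) - 1)^(1/6)/(cos(a) + 1)^(1/6)


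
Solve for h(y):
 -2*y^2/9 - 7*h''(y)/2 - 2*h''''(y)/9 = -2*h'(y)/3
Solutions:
 h(y) = C1 + C2*exp(3^(1/3)*y*(-(4 + sqrt(1045))^(1/3) + 7*3^(1/3)/(4 + sqrt(1045))^(1/3))/4)*sin(3^(1/6)*y*(21/(4 + sqrt(1045))^(1/3) + 3^(2/3)*(4 + sqrt(1045))^(1/3))/4) + C3*exp(3^(1/3)*y*(-(4 + sqrt(1045))^(1/3) + 7*3^(1/3)/(4 + sqrt(1045))^(1/3))/4)*cos(3^(1/6)*y*(21/(4 + sqrt(1045))^(1/3) + 3^(2/3)*(4 + sqrt(1045))^(1/3))/4) + C4*exp(-3^(1/3)*y*(-(4 + sqrt(1045))^(1/3) + 7*3^(1/3)/(4 + sqrt(1045))^(1/3))/2) + y^3/9 + 7*y^2/4 + 147*y/8


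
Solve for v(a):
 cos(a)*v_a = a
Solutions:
 v(a) = C1 + Integral(a/cos(a), a)


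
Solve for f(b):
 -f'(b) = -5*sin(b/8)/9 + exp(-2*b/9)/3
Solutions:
 f(b) = C1 - 40*cos(b/8)/9 + 3*exp(-2*b/9)/2


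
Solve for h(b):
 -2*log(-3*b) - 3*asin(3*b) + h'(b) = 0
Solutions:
 h(b) = C1 + 2*b*log(-b) + 3*b*asin(3*b) - 2*b + 2*b*log(3) + sqrt(1 - 9*b^2)


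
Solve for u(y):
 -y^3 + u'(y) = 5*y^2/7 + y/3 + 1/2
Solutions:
 u(y) = C1 + y^4/4 + 5*y^3/21 + y^2/6 + y/2


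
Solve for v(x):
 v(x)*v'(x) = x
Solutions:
 v(x) = -sqrt(C1 + x^2)
 v(x) = sqrt(C1 + x^2)


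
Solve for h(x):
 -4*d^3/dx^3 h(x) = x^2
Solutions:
 h(x) = C1 + C2*x + C3*x^2 - x^5/240


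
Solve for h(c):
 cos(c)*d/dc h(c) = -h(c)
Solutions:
 h(c) = C1*sqrt(sin(c) - 1)/sqrt(sin(c) + 1)


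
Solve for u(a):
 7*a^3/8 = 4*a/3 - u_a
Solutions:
 u(a) = C1 - 7*a^4/32 + 2*a^2/3


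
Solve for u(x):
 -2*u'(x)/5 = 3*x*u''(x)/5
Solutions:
 u(x) = C1 + C2*x^(1/3)


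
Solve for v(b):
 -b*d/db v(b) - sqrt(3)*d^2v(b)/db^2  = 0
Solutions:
 v(b) = C1 + C2*erf(sqrt(2)*3^(3/4)*b/6)


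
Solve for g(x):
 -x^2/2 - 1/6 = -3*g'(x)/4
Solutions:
 g(x) = C1 + 2*x^3/9 + 2*x/9


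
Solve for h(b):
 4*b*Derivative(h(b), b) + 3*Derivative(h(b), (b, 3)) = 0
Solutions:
 h(b) = C1 + Integral(C2*airyai(-6^(2/3)*b/3) + C3*airybi(-6^(2/3)*b/3), b)


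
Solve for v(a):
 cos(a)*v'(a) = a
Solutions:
 v(a) = C1 + Integral(a/cos(a), a)


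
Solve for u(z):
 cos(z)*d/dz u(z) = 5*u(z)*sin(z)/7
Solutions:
 u(z) = C1/cos(z)^(5/7)


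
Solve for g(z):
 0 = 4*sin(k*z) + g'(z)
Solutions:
 g(z) = C1 + 4*cos(k*z)/k


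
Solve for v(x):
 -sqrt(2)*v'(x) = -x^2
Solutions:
 v(x) = C1 + sqrt(2)*x^3/6


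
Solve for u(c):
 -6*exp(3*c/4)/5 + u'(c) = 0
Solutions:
 u(c) = C1 + 8*exp(3*c/4)/5


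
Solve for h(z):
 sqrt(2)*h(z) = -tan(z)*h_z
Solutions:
 h(z) = C1/sin(z)^(sqrt(2))


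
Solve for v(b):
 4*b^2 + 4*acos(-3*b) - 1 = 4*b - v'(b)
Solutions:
 v(b) = C1 - 4*b^3/3 + 2*b^2 - 4*b*acos(-3*b) + b - 4*sqrt(1 - 9*b^2)/3


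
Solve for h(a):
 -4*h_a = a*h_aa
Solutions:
 h(a) = C1 + C2/a^3


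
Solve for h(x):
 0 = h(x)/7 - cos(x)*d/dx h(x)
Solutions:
 h(x) = C1*(sin(x) + 1)^(1/14)/(sin(x) - 1)^(1/14)


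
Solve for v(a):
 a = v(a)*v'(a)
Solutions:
 v(a) = -sqrt(C1 + a^2)
 v(a) = sqrt(C1 + a^2)


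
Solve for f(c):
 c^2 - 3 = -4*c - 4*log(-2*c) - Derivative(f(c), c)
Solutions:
 f(c) = C1 - c^3/3 - 2*c^2 - 4*c*log(-c) + c*(7 - 4*log(2))


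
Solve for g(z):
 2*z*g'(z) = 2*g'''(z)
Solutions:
 g(z) = C1 + Integral(C2*airyai(z) + C3*airybi(z), z)


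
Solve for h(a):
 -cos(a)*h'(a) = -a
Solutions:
 h(a) = C1 + Integral(a/cos(a), a)


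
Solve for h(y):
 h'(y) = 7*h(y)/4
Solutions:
 h(y) = C1*exp(7*y/4)


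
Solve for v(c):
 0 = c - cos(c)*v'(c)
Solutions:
 v(c) = C1 + Integral(c/cos(c), c)


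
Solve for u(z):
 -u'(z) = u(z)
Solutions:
 u(z) = C1*exp(-z)


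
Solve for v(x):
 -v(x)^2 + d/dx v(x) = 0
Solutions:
 v(x) = -1/(C1 + x)


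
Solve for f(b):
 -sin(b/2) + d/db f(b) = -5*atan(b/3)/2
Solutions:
 f(b) = C1 - 5*b*atan(b/3)/2 + 15*log(b^2 + 9)/4 - 2*cos(b/2)


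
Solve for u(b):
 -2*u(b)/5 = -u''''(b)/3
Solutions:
 u(b) = C1*exp(-5^(3/4)*6^(1/4)*b/5) + C2*exp(5^(3/4)*6^(1/4)*b/5) + C3*sin(5^(3/4)*6^(1/4)*b/5) + C4*cos(5^(3/4)*6^(1/4)*b/5)


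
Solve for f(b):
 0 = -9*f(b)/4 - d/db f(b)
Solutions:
 f(b) = C1*exp(-9*b/4)


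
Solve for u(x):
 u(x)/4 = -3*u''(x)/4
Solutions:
 u(x) = C1*sin(sqrt(3)*x/3) + C2*cos(sqrt(3)*x/3)


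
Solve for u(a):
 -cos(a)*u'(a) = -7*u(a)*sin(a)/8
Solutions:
 u(a) = C1/cos(a)^(7/8)


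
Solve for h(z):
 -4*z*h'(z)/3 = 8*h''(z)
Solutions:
 h(z) = C1 + C2*erf(sqrt(3)*z/6)


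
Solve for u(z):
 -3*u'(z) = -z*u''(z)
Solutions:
 u(z) = C1 + C2*z^4


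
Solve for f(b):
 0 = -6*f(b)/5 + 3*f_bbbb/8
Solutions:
 f(b) = C1*exp(-2*5^(3/4)*b/5) + C2*exp(2*5^(3/4)*b/5) + C3*sin(2*5^(3/4)*b/5) + C4*cos(2*5^(3/4)*b/5)


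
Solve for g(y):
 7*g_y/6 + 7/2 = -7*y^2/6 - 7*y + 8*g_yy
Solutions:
 g(y) = C1 + C2*exp(7*y/48) - y^3/3 - 69*y^2/7 - 6771*y/49


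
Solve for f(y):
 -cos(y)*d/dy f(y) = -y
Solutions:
 f(y) = C1 + Integral(y/cos(y), y)


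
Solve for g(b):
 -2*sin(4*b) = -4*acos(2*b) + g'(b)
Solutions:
 g(b) = C1 + 4*b*acos(2*b) - 2*sqrt(1 - 4*b^2) + cos(4*b)/2


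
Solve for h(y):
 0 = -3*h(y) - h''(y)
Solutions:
 h(y) = C1*sin(sqrt(3)*y) + C2*cos(sqrt(3)*y)


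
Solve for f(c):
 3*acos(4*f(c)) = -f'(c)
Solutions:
 Integral(1/acos(4*_y), (_y, f(c))) = C1 - 3*c


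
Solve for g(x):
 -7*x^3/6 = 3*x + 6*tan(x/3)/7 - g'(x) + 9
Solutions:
 g(x) = C1 + 7*x^4/24 + 3*x^2/2 + 9*x - 18*log(cos(x/3))/7


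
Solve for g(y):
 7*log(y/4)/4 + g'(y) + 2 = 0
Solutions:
 g(y) = C1 - 7*y*log(y)/4 - y/4 + 7*y*log(2)/2


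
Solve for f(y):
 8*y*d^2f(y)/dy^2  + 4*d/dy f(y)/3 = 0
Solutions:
 f(y) = C1 + C2*y^(5/6)


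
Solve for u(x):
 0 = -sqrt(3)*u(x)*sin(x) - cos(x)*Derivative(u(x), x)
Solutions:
 u(x) = C1*cos(x)^(sqrt(3))


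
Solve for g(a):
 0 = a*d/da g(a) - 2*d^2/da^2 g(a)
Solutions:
 g(a) = C1 + C2*erfi(a/2)


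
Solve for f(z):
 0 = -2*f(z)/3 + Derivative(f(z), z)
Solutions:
 f(z) = C1*exp(2*z/3)


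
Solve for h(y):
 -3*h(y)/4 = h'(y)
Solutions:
 h(y) = C1*exp(-3*y/4)


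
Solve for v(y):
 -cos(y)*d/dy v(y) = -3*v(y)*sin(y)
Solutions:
 v(y) = C1/cos(y)^3


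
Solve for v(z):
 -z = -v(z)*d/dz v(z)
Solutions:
 v(z) = -sqrt(C1 + z^2)
 v(z) = sqrt(C1 + z^2)


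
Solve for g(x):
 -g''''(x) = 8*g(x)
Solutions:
 g(x) = (C1*sin(2^(1/4)*x) + C2*cos(2^(1/4)*x))*exp(-2^(1/4)*x) + (C3*sin(2^(1/4)*x) + C4*cos(2^(1/4)*x))*exp(2^(1/4)*x)


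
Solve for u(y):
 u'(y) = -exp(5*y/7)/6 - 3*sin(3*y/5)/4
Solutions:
 u(y) = C1 - 7*exp(5*y/7)/30 + 5*cos(3*y/5)/4


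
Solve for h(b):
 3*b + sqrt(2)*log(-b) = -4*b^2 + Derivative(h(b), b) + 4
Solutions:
 h(b) = C1 + 4*b^3/3 + 3*b^2/2 + sqrt(2)*b*log(-b) + b*(-4 - sqrt(2))


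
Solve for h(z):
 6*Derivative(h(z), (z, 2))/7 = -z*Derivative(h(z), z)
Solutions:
 h(z) = C1 + C2*erf(sqrt(21)*z/6)


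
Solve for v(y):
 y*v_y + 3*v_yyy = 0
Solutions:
 v(y) = C1 + Integral(C2*airyai(-3^(2/3)*y/3) + C3*airybi(-3^(2/3)*y/3), y)


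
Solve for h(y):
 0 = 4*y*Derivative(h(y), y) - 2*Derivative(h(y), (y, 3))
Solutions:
 h(y) = C1 + Integral(C2*airyai(2^(1/3)*y) + C3*airybi(2^(1/3)*y), y)


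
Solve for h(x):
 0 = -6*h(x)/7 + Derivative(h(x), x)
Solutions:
 h(x) = C1*exp(6*x/7)


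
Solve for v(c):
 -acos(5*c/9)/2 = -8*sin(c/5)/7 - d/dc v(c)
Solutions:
 v(c) = C1 + c*acos(5*c/9)/2 - sqrt(81 - 25*c^2)/10 + 40*cos(c/5)/7


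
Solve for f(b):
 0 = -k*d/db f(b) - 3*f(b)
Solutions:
 f(b) = C1*exp(-3*b/k)


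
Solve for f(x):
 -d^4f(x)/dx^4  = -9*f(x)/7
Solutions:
 f(x) = C1*exp(-sqrt(3)*7^(3/4)*x/7) + C2*exp(sqrt(3)*7^(3/4)*x/7) + C3*sin(sqrt(3)*7^(3/4)*x/7) + C4*cos(sqrt(3)*7^(3/4)*x/7)


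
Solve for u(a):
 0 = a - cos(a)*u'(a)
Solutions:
 u(a) = C1 + Integral(a/cos(a), a)


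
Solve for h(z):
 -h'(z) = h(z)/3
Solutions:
 h(z) = C1*exp(-z/3)


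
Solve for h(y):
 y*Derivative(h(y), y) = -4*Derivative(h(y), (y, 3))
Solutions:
 h(y) = C1 + Integral(C2*airyai(-2^(1/3)*y/2) + C3*airybi(-2^(1/3)*y/2), y)


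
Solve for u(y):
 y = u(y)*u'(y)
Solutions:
 u(y) = -sqrt(C1 + y^2)
 u(y) = sqrt(C1 + y^2)


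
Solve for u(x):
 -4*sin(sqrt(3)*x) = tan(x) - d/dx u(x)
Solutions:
 u(x) = C1 - log(cos(x)) - 4*sqrt(3)*cos(sqrt(3)*x)/3


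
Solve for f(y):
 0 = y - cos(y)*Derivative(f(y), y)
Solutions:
 f(y) = C1 + Integral(y/cos(y), y)


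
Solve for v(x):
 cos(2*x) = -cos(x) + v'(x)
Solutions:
 v(x) = C1 + sin(x) + sin(2*x)/2


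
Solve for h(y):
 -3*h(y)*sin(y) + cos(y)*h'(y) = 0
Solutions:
 h(y) = C1/cos(y)^3


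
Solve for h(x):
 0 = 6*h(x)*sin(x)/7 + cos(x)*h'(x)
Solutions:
 h(x) = C1*cos(x)^(6/7)


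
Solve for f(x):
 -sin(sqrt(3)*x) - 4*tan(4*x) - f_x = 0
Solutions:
 f(x) = C1 + log(cos(4*x)) + sqrt(3)*cos(sqrt(3)*x)/3


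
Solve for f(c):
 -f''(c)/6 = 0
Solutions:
 f(c) = C1 + C2*c


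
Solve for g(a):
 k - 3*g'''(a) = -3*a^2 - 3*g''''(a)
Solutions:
 g(a) = C1 + C2*a + C3*a^2 + C4*exp(a) + a^5/60 + a^4/12 + a^3*(k + 6)/18


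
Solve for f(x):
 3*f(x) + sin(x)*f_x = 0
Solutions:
 f(x) = C1*(cos(x) + 1)^(3/2)/(cos(x) - 1)^(3/2)


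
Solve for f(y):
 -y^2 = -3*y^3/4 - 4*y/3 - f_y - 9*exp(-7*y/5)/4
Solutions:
 f(y) = C1 - 3*y^4/16 + y^3/3 - 2*y^2/3 + 45*exp(-7*y/5)/28


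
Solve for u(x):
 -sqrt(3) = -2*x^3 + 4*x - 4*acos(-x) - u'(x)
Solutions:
 u(x) = C1 - x^4/2 + 2*x^2 - 4*x*acos(-x) + sqrt(3)*x - 4*sqrt(1 - x^2)


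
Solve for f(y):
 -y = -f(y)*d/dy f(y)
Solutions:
 f(y) = -sqrt(C1 + y^2)
 f(y) = sqrt(C1 + y^2)


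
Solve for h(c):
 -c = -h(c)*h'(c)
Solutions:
 h(c) = -sqrt(C1 + c^2)
 h(c) = sqrt(C1 + c^2)


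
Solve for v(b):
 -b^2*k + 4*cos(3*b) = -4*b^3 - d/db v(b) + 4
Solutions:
 v(b) = C1 - b^4 + b^3*k/3 + 4*b - 4*sin(3*b)/3


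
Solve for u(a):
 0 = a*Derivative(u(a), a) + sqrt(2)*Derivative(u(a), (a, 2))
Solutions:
 u(a) = C1 + C2*erf(2^(1/4)*a/2)


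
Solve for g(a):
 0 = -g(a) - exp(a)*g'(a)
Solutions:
 g(a) = C1*exp(exp(-a))


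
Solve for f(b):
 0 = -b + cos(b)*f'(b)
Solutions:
 f(b) = C1 + Integral(b/cos(b), b)


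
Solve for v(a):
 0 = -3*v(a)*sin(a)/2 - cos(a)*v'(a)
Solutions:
 v(a) = C1*cos(a)^(3/2)


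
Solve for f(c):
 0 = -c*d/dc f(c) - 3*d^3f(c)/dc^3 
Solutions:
 f(c) = C1 + Integral(C2*airyai(-3^(2/3)*c/3) + C3*airybi(-3^(2/3)*c/3), c)


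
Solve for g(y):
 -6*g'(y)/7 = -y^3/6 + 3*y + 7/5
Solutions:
 g(y) = C1 + 7*y^4/144 - 7*y^2/4 - 49*y/30


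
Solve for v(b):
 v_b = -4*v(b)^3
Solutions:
 v(b) = -sqrt(2)*sqrt(-1/(C1 - 4*b))/2
 v(b) = sqrt(2)*sqrt(-1/(C1 - 4*b))/2


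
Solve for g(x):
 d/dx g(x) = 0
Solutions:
 g(x) = C1


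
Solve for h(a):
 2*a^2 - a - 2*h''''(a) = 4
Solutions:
 h(a) = C1 + C2*a + C3*a^2 + C4*a^3 + a^6/360 - a^5/240 - a^4/12


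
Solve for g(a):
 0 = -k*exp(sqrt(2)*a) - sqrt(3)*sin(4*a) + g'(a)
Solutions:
 g(a) = C1 + sqrt(2)*k*exp(sqrt(2)*a)/2 - sqrt(3)*cos(4*a)/4


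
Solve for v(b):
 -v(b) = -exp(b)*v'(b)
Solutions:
 v(b) = C1*exp(-exp(-b))


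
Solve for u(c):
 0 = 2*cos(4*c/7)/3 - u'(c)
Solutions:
 u(c) = C1 + 7*sin(4*c/7)/6


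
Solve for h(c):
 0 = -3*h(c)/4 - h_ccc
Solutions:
 h(c) = C3*exp(-6^(1/3)*c/2) + (C1*sin(2^(1/3)*3^(5/6)*c/4) + C2*cos(2^(1/3)*3^(5/6)*c/4))*exp(6^(1/3)*c/4)


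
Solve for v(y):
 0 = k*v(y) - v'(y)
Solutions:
 v(y) = C1*exp(k*y)


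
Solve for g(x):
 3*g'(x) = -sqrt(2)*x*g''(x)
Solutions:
 g(x) = C1 + C2*x^(1 - 3*sqrt(2)/2)


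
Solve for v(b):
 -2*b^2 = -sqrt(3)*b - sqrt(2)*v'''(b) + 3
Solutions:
 v(b) = C1 + C2*b + C3*b^2 + sqrt(2)*b^5/60 - sqrt(6)*b^4/48 + sqrt(2)*b^3/4


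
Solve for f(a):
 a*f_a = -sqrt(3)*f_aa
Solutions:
 f(a) = C1 + C2*erf(sqrt(2)*3^(3/4)*a/6)


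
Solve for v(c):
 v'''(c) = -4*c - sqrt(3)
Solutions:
 v(c) = C1 + C2*c + C3*c^2 - c^4/6 - sqrt(3)*c^3/6


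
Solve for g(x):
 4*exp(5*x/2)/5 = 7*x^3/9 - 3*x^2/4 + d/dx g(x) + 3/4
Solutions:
 g(x) = C1 - 7*x^4/36 + x^3/4 - 3*x/4 + 8*exp(5*x/2)/25


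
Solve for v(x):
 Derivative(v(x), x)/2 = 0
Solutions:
 v(x) = C1


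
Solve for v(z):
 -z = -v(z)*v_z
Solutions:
 v(z) = -sqrt(C1 + z^2)
 v(z) = sqrt(C1 + z^2)


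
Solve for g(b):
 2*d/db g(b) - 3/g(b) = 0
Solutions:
 g(b) = -sqrt(C1 + 3*b)
 g(b) = sqrt(C1 + 3*b)


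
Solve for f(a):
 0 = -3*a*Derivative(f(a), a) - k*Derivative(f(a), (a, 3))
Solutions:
 f(a) = C1 + Integral(C2*airyai(3^(1/3)*a*(-1/k)^(1/3)) + C3*airybi(3^(1/3)*a*(-1/k)^(1/3)), a)


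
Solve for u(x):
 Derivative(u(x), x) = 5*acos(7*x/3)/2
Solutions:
 u(x) = C1 + 5*x*acos(7*x/3)/2 - 5*sqrt(9 - 49*x^2)/14


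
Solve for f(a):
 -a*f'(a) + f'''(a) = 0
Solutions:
 f(a) = C1 + Integral(C2*airyai(a) + C3*airybi(a), a)


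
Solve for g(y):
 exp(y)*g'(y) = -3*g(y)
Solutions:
 g(y) = C1*exp(3*exp(-y))


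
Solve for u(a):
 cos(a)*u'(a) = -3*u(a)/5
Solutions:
 u(a) = C1*(sin(a) - 1)^(3/10)/(sin(a) + 1)^(3/10)


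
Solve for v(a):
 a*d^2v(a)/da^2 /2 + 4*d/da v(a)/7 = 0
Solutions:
 v(a) = C1 + C2/a^(1/7)


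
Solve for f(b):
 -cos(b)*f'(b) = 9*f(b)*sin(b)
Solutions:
 f(b) = C1*cos(b)^9


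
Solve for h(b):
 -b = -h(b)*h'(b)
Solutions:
 h(b) = -sqrt(C1 + b^2)
 h(b) = sqrt(C1 + b^2)


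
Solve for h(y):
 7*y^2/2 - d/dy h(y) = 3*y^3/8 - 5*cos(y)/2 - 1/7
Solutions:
 h(y) = C1 - 3*y^4/32 + 7*y^3/6 + y/7 + 5*sin(y)/2


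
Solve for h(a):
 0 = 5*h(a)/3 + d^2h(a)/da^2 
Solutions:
 h(a) = C1*sin(sqrt(15)*a/3) + C2*cos(sqrt(15)*a/3)


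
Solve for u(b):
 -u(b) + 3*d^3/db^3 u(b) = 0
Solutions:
 u(b) = C3*exp(3^(2/3)*b/3) + (C1*sin(3^(1/6)*b/2) + C2*cos(3^(1/6)*b/2))*exp(-3^(2/3)*b/6)


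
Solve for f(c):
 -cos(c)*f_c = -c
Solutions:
 f(c) = C1 + Integral(c/cos(c), c)


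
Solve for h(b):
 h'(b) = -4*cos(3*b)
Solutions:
 h(b) = C1 - 4*sin(3*b)/3


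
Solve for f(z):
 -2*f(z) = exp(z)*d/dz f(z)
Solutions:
 f(z) = C1*exp(2*exp(-z))


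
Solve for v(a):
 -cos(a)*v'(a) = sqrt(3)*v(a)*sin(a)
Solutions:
 v(a) = C1*cos(a)^(sqrt(3))


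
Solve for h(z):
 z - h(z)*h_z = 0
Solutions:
 h(z) = -sqrt(C1 + z^2)
 h(z) = sqrt(C1 + z^2)


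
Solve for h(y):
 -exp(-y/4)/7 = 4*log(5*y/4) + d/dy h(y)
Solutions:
 h(y) = C1 - 4*y*log(y) + 4*y*(-log(5) + 1 + 2*log(2)) + 4*exp(-y/4)/7


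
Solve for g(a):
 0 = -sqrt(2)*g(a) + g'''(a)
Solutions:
 g(a) = C3*exp(2^(1/6)*a) + (C1*sin(2^(1/6)*sqrt(3)*a/2) + C2*cos(2^(1/6)*sqrt(3)*a/2))*exp(-2^(1/6)*a/2)


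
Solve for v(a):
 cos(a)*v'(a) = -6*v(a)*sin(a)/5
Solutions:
 v(a) = C1*cos(a)^(6/5)


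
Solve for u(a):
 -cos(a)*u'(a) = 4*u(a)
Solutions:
 u(a) = C1*(sin(a)^2 - 2*sin(a) + 1)/(sin(a)^2 + 2*sin(a) + 1)


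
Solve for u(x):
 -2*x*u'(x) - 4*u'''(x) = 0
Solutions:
 u(x) = C1 + Integral(C2*airyai(-2^(2/3)*x/2) + C3*airybi(-2^(2/3)*x/2), x)


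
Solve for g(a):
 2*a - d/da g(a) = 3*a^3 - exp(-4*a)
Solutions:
 g(a) = C1 - 3*a^4/4 + a^2 - exp(-4*a)/4


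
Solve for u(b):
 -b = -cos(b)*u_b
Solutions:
 u(b) = C1 + Integral(b/cos(b), b)


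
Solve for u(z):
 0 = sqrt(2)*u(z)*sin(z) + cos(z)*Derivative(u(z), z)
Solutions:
 u(z) = C1*cos(z)^(sqrt(2))


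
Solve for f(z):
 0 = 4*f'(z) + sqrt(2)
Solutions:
 f(z) = C1 - sqrt(2)*z/4


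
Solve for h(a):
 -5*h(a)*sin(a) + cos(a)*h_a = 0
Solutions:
 h(a) = C1/cos(a)^5


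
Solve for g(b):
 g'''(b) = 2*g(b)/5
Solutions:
 g(b) = C3*exp(2^(1/3)*5^(2/3)*b/5) + (C1*sin(2^(1/3)*sqrt(3)*5^(2/3)*b/10) + C2*cos(2^(1/3)*sqrt(3)*5^(2/3)*b/10))*exp(-2^(1/3)*5^(2/3)*b/10)


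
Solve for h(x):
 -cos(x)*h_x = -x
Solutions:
 h(x) = C1 + Integral(x/cos(x), x)


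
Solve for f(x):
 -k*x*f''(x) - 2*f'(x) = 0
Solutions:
 f(x) = C1 + x^(((re(k) - 2)*re(k) + im(k)^2)/(re(k)^2 + im(k)^2))*(C2*sin(2*log(x)*Abs(im(k))/(re(k)^2 + im(k)^2)) + C3*cos(2*log(x)*im(k)/(re(k)^2 + im(k)^2)))


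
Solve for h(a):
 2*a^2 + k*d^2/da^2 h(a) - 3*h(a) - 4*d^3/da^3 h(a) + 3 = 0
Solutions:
 h(a) = C1*exp(a*(-k^2/(-k^3 + sqrt(-k^6 + (648 - k^3)^2) + 648)^(1/3) + k - (-k^3 + sqrt(-k^6 + (648 - k^3)^2) + 648)^(1/3))/12) + C2*exp(a*(-4*k^2/((-1 + sqrt(3)*I)*(-k^3 + sqrt(-k^6 + (648 - k^3)^2) + 648)^(1/3)) + 2*k + (-k^3 + sqrt(-k^6 + (648 - k^3)^2) + 648)^(1/3) - sqrt(3)*I*(-k^3 + sqrt(-k^6 + (648 - k^3)^2) + 648)^(1/3))/24) + C3*exp(a*(4*k^2/((1 + sqrt(3)*I)*(-k^3 + sqrt(-k^6 + (648 - k^3)^2) + 648)^(1/3)) + 2*k + (-k^3 + sqrt(-k^6 + (648 - k^3)^2) + 648)^(1/3) + sqrt(3)*I*(-k^3 + sqrt(-k^6 + (648 - k^3)^2) + 648)^(1/3))/24) + 2*a^2/3 + 4*k/9 + 1


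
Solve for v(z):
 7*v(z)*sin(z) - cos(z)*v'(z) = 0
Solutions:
 v(z) = C1/cos(z)^7


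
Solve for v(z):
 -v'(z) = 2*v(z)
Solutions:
 v(z) = C1*exp(-2*z)


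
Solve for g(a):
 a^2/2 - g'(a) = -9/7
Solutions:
 g(a) = C1 + a^3/6 + 9*a/7


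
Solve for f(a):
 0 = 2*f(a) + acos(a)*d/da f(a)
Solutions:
 f(a) = C1*exp(-2*Integral(1/acos(a), a))


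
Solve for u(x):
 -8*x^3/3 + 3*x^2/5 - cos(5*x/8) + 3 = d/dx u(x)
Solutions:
 u(x) = C1 - 2*x^4/3 + x^3/5 + 3*x - 8*sin(5*x/8)/5


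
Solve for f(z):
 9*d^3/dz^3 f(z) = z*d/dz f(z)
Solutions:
 f(z) = C1 + Integral(C2*airyai(3^(1/3)*z/3) + C3*airybi(3^(1/3)*z/3), z)


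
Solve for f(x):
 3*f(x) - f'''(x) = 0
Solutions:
 f(x) = C3*exp(3^(1/3)*x) + (C1*sin(3^(5/6)*x/2) + C2*cos(3^(5/6)*x/2))*exp(-3^(1/3)*x/2)


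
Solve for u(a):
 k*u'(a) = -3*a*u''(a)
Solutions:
 u(a) = C1 + a^(1 - re(k)/3)*(C2*sin(log(a)*Abs(im(k))/3) + C3*cos(log(a)*im(k)/3))


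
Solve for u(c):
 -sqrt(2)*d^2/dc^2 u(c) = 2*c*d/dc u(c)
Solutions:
 u(c) = C1 + C2*erf(2^(3/4)*c/2)


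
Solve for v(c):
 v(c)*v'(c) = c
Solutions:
 v(c) = -sqrt(C1 + c^2)
 v(c) = sqrt(C1 + c^2)


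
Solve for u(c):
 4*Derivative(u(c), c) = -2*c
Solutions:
 u(c) = C1 - c^2/4


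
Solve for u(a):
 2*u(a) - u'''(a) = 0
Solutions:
 u(a) = C3*exp(2^(1/3)*a) + (C1*sin(2^(1/3)*sqrt(3)*a/2) + C2*cos(2^(1/3)*sqrt(3)*a/2))*exp(-2^(1/3)*a/2)


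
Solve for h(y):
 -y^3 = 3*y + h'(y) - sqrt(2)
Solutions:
 h(y) = C1 - y^4/4 - 3*y^2/2 + sqrt(2)*y


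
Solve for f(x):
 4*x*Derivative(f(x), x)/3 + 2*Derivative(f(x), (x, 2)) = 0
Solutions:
 f(x) = C1 + C2*erf(sqrt(3)*x/3)


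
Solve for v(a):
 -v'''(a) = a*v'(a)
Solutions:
 v(a) = C1 + Integral(C2*airyai(-a) + C3*airybi(-a), a)


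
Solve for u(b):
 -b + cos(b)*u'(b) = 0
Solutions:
 u(b) = C1 + Integral(b/cos(b), b)


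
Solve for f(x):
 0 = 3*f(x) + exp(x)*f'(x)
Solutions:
 f(x) = C1*exp(3*exp(-x))


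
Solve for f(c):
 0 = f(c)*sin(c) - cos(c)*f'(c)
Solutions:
 f(c) = C1/cos(c)


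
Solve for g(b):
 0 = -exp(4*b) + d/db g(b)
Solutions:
 g(b) = C1 + exp(4*b)/4


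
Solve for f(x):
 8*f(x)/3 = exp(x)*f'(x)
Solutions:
 f(x) = C1*exp(-8*exp(-x)/3)


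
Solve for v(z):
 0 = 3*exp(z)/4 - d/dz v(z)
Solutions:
 v(z) = C1 + 3*exp(z)/4


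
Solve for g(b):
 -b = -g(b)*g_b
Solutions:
 g(b) = -sqrt(C1 + b^2)
 g(b) = sqrt(C1 + b^2)


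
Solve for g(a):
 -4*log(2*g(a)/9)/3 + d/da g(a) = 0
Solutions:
 -3*Integral(1/(log(_y) - 2*log(3) + log(2)), (_y, g(a)))/4 = C1 - a


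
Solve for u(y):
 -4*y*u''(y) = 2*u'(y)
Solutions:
 u(y) = C1 + C2*sqrt(y)


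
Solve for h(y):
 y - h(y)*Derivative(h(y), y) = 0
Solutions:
 h(y) = -sqrt(C1 + y^2)
 h(y) = sqrt(C1 + y^2)


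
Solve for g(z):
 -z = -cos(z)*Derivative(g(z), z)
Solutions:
 g(z) = C1 + Integral(z/cos(z), z)


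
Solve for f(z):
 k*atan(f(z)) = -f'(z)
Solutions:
 Integral(1/atan(_y), (_y, f(z))) = C1 - k*z


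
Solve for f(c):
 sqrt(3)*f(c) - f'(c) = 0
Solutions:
 f(c) = C1*exp(sqrt(3)*c)


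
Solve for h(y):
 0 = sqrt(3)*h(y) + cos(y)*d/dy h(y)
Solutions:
 h(y) = C1*(sin(y) - 1)^(sqrt(3)/2)/(sin(y) + 1)^(sqrt(3)/2)


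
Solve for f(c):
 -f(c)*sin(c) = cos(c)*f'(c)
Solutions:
 f(c) = C1*cos(c)


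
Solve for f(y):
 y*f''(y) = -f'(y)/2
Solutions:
 f(y) = C1 + C2*sqrt(y)


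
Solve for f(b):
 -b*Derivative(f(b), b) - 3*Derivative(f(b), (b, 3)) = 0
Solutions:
 f(b) = C1 + Integral(C2*airyai(-3^(2/3)*b/3) + C3*airybi(-3^(2/3)*b/3), b)


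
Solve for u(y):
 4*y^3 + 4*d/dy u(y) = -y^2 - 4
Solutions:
 u(y) = C1 - y^4/4 - y^3/12 - y


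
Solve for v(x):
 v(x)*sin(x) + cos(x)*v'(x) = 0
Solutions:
 v(x) = C1*cos(x)


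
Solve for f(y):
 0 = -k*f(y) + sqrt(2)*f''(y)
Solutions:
 f(y) = C1*exp(-2^(3/4)*sqrt(k)*y/2) + C2*exp(2^(3/4)*sqrt(k)*y/2)


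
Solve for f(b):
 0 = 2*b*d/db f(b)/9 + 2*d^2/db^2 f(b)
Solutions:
 f(b) = C1 + C2*erf(sqrt(2)*b/6)


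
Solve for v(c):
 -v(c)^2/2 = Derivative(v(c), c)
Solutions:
 v(c) = 2/(C1 + c)


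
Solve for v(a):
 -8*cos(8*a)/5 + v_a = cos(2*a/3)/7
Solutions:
 v(a) = C1 + 3*sin(2*a/3)/14 + sin(8*a)/5


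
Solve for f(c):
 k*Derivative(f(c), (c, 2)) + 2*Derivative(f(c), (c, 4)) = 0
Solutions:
 f(c) = C1 + C2*c + C3*exp(-sqrt(2)*c*sqrt(-k)/2) + C4*exp(sqrt(2)*c*sqrt(-k)/2)


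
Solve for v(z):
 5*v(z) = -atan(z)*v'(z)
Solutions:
 v(z) = C1*exp(-5*Integral(1/atan(z), z))


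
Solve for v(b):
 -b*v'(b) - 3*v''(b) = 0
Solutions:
 v(b) = C1 + C2*erf(sqrt(6)*b/6)


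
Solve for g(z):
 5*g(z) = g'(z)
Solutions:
 g(z) = C1*exp(5*z)


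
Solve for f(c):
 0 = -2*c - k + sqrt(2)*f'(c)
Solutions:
 f(c) = C1 + sqrt(2)*c^2/2 + sqrt(2)*c*k/2


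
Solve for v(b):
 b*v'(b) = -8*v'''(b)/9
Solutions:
 v(b) = C1 + Integral(C2*airyai(-3^(2/3)*b/2) + C3*airybi(-3^(2/3)*b/2), b)


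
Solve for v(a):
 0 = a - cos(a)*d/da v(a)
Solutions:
 v(a) = C1 + Integral(a/cos(a), a)


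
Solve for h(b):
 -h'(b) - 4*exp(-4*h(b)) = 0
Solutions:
 h(b) = log(-I*(C1 - 16*b)^(1/4))
 h(b) = log(I*(C1 - 16*b)^(1/4))
 h(b) = log(-(C1 - 16*b)^(1/4))
 h(b) = log(C1 - 16*b)/4
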